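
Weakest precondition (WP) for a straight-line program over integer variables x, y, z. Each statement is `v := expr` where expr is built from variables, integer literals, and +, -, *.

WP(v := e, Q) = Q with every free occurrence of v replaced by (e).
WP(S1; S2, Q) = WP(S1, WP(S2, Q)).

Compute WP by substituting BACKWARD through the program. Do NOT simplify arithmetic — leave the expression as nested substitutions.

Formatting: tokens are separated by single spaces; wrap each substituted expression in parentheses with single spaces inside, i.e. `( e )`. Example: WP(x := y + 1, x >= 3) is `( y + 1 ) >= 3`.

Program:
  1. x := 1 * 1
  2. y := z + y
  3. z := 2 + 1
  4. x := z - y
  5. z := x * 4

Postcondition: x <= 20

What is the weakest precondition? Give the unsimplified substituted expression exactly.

Answer: ( ( 2 + 1 ) - ( z + y ) ) <= 20

Derivation:
post: x <= 20
stmt 5: z := x * 4  -- replace 0 occurrence(s) of z with (x * 4)
  => x <= 20
stmt 4: x := z - y  -- replace 1 occurrence(s) of x with (z - y)
  => ( z - y ) <= 20
stmt 3: z := 2 + 1  -- replace 1 occurrence(s) of z with (2 + 1)
  => ( ( 2 + 1 ) - y ) <= 20
stmt 2: y := z + y  -- replace 1 occurrence(s) of y with (z + y)
  => ( ( 2 + 1 ) - ( z + y ) ) <= 20
stmt 1: x := 1 * 1  -- replace 0 occurrence(s) of x with (1 * 1)
  => ( ( 2 + 1 ) - ( z + y ) ) <= 20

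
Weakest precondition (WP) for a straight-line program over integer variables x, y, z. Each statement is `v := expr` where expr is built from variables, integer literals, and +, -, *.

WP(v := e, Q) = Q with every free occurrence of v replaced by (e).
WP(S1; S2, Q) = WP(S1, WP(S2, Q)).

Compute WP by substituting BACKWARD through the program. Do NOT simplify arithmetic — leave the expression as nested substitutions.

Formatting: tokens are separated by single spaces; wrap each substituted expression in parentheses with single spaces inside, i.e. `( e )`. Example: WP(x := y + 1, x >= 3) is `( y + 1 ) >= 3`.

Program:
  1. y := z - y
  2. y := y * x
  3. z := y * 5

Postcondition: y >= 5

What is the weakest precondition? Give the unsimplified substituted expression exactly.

post: y >= 5
stmt 3: z := y * 5  -- replace 0 occurrence(s) of z with (y * 5)
  => y >= 5
stmt 2: y := y * x  -- replace 1 occurrence(s) of y with (y * x)
  => ( y * x ) >= 5
stmt 1: y := z - y  -- replace 1 occurrence(s) of y with (z - y)
  => ( ( z - y ) * x ) >= 5

Answer: ( ( z - y ) * x ) >= 5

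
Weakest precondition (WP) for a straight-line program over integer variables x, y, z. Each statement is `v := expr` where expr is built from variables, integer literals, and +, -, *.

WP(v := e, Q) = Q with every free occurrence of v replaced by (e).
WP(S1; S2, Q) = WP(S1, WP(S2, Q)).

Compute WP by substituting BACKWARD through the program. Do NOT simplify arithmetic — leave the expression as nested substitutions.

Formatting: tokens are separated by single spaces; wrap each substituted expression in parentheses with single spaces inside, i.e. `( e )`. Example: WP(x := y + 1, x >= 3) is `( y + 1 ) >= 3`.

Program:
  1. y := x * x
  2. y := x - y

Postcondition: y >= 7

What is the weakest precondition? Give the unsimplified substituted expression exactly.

Answer: ( x - ( x * x ) ) >= 7

Derivation:
post: y >= 7
stmt 2: y := x - y  -- replace 1 occurrence(s) of y with (x - y)
  => ( x - y ) >= 7
stmt 1: y := x * x  -- replace 1 occurrence(s) of y with (x * x)
  => ( x - ( x * x ) ) >= 7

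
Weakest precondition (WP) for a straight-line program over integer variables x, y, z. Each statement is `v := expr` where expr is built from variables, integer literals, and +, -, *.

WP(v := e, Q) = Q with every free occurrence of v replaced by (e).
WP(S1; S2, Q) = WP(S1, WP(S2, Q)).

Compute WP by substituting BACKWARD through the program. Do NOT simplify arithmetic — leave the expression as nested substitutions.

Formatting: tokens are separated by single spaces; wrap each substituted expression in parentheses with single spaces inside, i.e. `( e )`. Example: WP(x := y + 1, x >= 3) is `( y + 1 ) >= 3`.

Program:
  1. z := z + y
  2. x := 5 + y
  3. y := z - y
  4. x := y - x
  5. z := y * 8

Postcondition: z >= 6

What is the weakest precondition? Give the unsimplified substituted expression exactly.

Answer: ( ( ( z + y ) - y ) * 8 ) >= 6

Derivation:
post: z >= 6
stmt 5: z := y * 8  -- replace 1 occurrence(s) of z with (y * 8)
  => ( y * 8 ) >= 6
stmt 4: x := y - x  -- replace 0 occurrence(s) of x with (y - x)
  => ( y * 8 ) >= 6
stmt 3: y := z - y  -- replace 1 occurrence(s) of y with (z - y)
  => ( ( z - y ) * 8 ) >= 6
stmt 2: x := 5 + y  -- replace 0 occurrence(s) of x with (5 + y)
  => ( ( z - y ) * 8 ) >= 6
stmt 1: z := z + y  -- replace 1 occurrence(s) of z with (z + y)
  => ( ( ( z + y ) - y ) * 8 ) >= 6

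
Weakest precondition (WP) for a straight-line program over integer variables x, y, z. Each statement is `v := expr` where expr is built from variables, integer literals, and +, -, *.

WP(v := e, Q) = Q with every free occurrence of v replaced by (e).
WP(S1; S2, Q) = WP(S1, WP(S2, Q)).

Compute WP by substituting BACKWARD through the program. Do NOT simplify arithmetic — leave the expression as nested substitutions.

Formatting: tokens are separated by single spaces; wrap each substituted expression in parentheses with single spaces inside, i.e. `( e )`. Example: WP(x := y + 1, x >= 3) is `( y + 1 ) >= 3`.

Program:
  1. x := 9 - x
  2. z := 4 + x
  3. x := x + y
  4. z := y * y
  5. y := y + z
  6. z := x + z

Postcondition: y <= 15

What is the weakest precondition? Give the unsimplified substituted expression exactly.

post: y <= 15
stmt 6: z := x + z  -- replace 0 occurrence(s) of z with (x + z)
  => y <= 15
stmt 5: y := y + z  -- replace 1 occurrence(s) of y with (y + z)
  => ( y + z ) <= 15
stmt 4: z := y * y  -- replace 1 occurrence(s) of z with (y * y)
  => ( y + ( y * y ) ) <= 15
stmt 3: x := x + y  -- replace 0 occurrence(s) of x with (x + y)
  => ( y + ( y * y ) ) <= 15
stmt 2: z := 4 + x  -- replace 0 occurrence(s) of z with (4 + x)
  => ( y + ( y * y ) ) <= 15
stmt 1: x := 9 - x  -- replace 0 occurrence(s) of x with (9 - x)
  => ( y + ( y * y ) ) <= 15

Answer: ( y + ( y * y ) ) <= 15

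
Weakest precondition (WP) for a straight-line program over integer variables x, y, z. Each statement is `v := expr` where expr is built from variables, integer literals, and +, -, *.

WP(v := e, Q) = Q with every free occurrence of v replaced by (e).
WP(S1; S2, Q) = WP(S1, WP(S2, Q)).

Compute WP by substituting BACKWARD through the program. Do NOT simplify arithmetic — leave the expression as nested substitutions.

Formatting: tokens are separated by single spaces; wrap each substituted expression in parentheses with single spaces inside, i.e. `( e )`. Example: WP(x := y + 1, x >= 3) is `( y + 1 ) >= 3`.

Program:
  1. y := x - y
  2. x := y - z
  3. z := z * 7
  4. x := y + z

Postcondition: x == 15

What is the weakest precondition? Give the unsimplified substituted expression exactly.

Answer: ( ( x - y ) + ( z * 7 ) ) == 15

Derivation:
post: x == 15
stmt 4: x := y + z  -- replace 1 occurrence(s) of x with (y + z)
  => ( y + z ) == 15
stmt 3: z := z * 7  -- replace 1 occurrence(s) of z with (z * 7)
  => ( y + ( z * 7 ) ) == 15
stmt 2: x := y - z  -- replace 0 occurrence(s) of x with (y - z)
  => ( y + ( z * 7 ) ) == 15
stmt 1: y := x - y  -- replace 1 occurrence(s) of y with (x - y)
  => ( ( x - y ) + ( z * 7 ) ) == 15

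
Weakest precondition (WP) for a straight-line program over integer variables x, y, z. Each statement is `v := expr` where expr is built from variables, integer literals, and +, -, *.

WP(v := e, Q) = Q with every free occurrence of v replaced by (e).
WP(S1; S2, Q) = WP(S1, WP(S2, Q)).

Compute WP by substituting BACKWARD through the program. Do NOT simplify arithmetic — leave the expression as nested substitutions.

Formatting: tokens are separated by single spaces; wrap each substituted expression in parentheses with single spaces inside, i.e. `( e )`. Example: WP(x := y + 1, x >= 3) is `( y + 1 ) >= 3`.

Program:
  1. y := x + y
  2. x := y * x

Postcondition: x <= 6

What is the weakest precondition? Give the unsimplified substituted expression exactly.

Answer: ( ( x + y ) * x ) <= 6

Derivation:
post: x <= 6
stmt 2: x := y * x  -- replace 1 occurrence(s) of x with (y * x)
  => ( y * x ) <= 6
stmt 1: y := x + y  -- replace 1 occurrence(s) of y with (x + y)
  => ( ( x + y ) * x ) <= 6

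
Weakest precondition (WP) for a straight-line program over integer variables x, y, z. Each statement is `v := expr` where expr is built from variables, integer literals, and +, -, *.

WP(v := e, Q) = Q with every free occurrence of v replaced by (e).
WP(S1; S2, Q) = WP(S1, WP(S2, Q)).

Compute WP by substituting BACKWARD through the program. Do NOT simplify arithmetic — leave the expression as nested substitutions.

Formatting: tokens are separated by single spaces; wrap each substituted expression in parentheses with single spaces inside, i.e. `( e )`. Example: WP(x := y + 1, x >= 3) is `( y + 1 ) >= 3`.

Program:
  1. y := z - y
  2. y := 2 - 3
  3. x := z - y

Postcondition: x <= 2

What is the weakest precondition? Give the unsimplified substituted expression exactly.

post: x <= 2
stmt 3: x := z - y  -- replace 1 occurrence(s) of x with (z - y)
  => ( z - y ) <= 2
stmt 2: y := 2 - 3  -- replace 1 occurrence(s) of y with (2 - 3)
  => ( z - ( 2 - 3 ) ) <= 2
stmt 1: y := z - y  -- replace 0 occurrence(s) of y with (z - y)
  => ( z - ( 2 - 3 ) ) <= 2

Answer: ( z - ( 2 - 3 ) ) <= 2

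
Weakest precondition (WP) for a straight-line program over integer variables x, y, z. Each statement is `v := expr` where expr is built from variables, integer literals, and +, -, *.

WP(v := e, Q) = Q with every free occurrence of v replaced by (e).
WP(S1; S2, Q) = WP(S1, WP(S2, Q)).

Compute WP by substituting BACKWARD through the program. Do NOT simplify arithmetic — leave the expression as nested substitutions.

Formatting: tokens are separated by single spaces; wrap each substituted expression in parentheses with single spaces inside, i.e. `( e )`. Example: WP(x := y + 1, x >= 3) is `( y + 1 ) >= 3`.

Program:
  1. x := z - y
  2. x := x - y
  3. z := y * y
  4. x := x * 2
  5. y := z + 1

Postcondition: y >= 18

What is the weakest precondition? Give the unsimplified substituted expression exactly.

Answer: ( ( y * y ) + 1 ) >= 18

Derivation:
post: y >= 18
stmt 5: y := z + 1  -- replace 1 occurrence(s) of y with (z + 1)
  => ( z + 1 ) >= 18
stmt 4: x := x * 2  -- replace 0 occurrence(s) of x with (x * 2)
  => ( z + 1 ) >= 18
stmt 3: z := y * y  -- replace 1 occurrence(s) of z with (y * y)
  => ( ( y * y ) + 1 ) >= 18
stmt 2: x := x - y  -- replace 0 occurrence(s) of x with (x - y)
  => ( ( y * y ) + 1 ) >= 18
stmt 1: x := z - y  -- replace 0 occurrence(s) of x with (z - y)
  => ( ( y * y ) + 1 ) >= 18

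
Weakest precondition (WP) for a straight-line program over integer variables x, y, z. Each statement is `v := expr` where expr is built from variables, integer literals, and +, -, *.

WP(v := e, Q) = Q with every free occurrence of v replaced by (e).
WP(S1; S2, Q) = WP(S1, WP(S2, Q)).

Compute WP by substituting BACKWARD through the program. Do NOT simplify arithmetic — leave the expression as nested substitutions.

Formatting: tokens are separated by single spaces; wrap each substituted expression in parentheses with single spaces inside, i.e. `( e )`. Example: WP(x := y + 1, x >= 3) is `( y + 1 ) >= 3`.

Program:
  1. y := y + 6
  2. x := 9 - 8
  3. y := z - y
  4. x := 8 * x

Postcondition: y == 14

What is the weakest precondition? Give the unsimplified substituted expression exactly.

Answer: ( z - ( y + 6 ) ) == 14

Derivation:
post: y == 14
stmt 4: x := 8 * x  -- replace 0 occurrence(s) of x with (8 * x)
  => y == 14
stmt 3: y := z - y  -- replace 1 occurrence(s) of y with (z - y)
  => ( z - y ) == 14
stmt 2: x := 9 - 8  -- replace 0 occurrence(s) of x with (9 - 8)
  => ( z - y ) == 14
stmt 1: y := y + 6  -- replace 1 occurrence(s) of y with (y + 6)
  => ( z - ( y + 6 ) ) == 14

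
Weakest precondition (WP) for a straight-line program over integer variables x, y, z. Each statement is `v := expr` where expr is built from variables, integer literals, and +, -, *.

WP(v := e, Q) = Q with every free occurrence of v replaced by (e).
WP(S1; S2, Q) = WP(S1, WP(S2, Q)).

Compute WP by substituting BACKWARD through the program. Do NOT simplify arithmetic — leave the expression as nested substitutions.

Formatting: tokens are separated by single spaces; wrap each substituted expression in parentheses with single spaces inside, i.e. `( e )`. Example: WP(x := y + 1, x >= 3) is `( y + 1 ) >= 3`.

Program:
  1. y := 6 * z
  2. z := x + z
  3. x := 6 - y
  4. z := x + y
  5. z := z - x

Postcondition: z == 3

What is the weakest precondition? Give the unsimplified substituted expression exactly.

post: z == 3
stmt 5: z := z - x  -- replace 1 occurrence(s) of z with (z - x)
  => ( z - x ) == 3
stmt 4: z := x + y  -- replace 1 occurrence(s) of z with (x + y)
  => ( ( x + y ) - x ) == 3
stmt 3: x := 6 - y  -- replace 2 occurrence(s) of x with (6 - y)
  => ( ( ( 6 - y ) + y ) - ( 6 - y ) ) == 3
stmt 2: z := x + z  -- replace 0 occurrence(s) of z with (x + z)
  => ( ( ( 6 - y ) + y ) - ( 6 - y ) ) == 3
stmt 1: y := 6 * z  -- replace 3 occurrence(s) of y with (6 * z)
  => ( ( ( 6 - ( 6 * z ) ) + ( 6 * z ) ) - ( 6 - ( 6 * z ) ) ) == 3

Answer: ( ( ( 6 - ( 6 * z ) ) + ( 6 * z ) ) - ( 6 - ( 6 * z ) ) ) == 3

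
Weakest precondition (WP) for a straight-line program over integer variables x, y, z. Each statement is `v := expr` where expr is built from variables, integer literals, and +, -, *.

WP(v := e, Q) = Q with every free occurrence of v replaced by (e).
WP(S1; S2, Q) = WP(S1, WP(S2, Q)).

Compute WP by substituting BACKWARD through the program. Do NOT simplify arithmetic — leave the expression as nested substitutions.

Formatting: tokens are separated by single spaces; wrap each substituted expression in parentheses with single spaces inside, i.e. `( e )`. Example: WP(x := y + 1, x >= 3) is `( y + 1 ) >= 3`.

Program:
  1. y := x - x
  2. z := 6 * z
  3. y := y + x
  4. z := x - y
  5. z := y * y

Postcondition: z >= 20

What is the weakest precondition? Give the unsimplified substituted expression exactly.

post: z >= 20
stmt 5: z := y * y  -- replace 1 occurrence(s) of z with (y * y)
  => ( y * y ) >= 20
stmt 4: z := x - y  -- replace 0 occurrence(s) of z with (x - y)
  => ( y * y ) >= 20
stmt 3: y := y + x  -- replace 2 occurrence(s) of y with (y + x)
  => ( ( y + x ) * ( y + x ) ) >= 20
stmt 2: z := 6 * z  -- replace 0 occurrence(s) of z with (6 * z)
  => ( ( y + x ) * ( y + x ) ) >= 20
stmt 1: y := x - x  -- replace 2 occurrence(s) of y with (x - x)
  => ( ( ( x - x ) + x ) * ( ( x - x ) + x ) ) >= 20

Answer: ( ( ( x - x ) + x ) * ( ( x - x ) + x ) ) >= 20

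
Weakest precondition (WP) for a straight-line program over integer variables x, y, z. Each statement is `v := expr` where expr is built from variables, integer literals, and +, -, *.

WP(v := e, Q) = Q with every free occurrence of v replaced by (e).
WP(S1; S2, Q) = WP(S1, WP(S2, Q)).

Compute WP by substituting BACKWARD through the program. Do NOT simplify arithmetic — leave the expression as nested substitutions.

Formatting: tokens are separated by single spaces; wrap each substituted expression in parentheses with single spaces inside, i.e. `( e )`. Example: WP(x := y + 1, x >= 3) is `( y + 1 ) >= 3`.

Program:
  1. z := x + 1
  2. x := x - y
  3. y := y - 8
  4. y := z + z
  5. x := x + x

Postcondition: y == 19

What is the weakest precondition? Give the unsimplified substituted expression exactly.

Answer: ( ( x + 1 ) + ( x + 1 ) ) == 19

Derivation:
post: y == 19
stmt 5: x := x + x  -- replace 0 occurrence(s) of x with (x + x)
  => y == 19
stmt 4: y := z + z  -- replace 1 occurrence(s) of y with (z + z)
  => ( z + z ) == 19
stmt 3: y := y - 8  -- replace 0 occurrence(s) of y with (y - 8)
  => ( z + z ) == 19
stmt 2: x := x - y  -- replace 0 occurrence(s) of x with (x - y)
  => ( z + z ) == 19
stmt 1: z := x + 1  -- replace 2 occurrence(s) of z with (x + 1)
  => ( ( x + 1 ) + ( x + 1 ) ) == 19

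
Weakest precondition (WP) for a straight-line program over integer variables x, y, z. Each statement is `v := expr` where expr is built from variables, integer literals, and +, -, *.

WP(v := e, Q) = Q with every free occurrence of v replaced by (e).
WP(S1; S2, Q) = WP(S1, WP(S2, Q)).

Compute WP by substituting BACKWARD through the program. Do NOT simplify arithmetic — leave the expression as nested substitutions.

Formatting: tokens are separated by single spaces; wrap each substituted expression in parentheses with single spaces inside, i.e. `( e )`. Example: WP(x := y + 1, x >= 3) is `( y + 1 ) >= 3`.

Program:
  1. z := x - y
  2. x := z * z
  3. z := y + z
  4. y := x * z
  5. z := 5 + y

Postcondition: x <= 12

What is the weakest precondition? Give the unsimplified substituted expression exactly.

post: x <= 12
stmt 5: z := 5 + y  -- replace 0 occurrence(s) of z with (5 + y)
  => x <= 12
stmt 4: y := x * z  -- replace 0 occurrence(s) of y with (x * z)
  => x <= 12
stmt 3: z := y + z  -- replace 0 occurrence(s) of z with (y + z)
  => x <= 12
stmt 2: x := z * z  -- replace 1 occurrence(s) of x with (z * z)
  => ( z * z ) <= 12
stmt 1: z := x - y  -- replace 2 occurrence(s) of z with (x - y)
  => ( ( x - y ) * ( x - y ) ) <= 12

Answer: ( ( x - y ) * ( x - y ) ) <= 12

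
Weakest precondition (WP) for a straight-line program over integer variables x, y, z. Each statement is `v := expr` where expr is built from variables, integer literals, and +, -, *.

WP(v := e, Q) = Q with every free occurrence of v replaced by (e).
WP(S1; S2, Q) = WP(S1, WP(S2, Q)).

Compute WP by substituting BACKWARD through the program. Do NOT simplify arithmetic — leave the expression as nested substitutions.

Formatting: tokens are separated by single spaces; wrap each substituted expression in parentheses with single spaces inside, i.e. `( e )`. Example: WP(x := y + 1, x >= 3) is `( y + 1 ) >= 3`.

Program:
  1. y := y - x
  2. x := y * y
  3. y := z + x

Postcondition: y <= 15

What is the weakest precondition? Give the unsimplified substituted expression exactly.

post: y <= 15
stmt 3: y := z + x  -- replace 1 occurrence(s) of y with (z + x)
  => ( z + x ) <= 15
stmt 2: x := y * y  -- replace 1 occurrence(s) of x with (y * y)
  => ( z + ( y * y ) ) <= 15
stmt 1: y := y - x  -- replace 2 occurrence(s) of y with (y - x)
  => ( z + ( ( y - x ) * ( y - x ) ) ) <= 15

Answer: ( z + ( ( y - x ) * ( y - x ) ) ) <= 15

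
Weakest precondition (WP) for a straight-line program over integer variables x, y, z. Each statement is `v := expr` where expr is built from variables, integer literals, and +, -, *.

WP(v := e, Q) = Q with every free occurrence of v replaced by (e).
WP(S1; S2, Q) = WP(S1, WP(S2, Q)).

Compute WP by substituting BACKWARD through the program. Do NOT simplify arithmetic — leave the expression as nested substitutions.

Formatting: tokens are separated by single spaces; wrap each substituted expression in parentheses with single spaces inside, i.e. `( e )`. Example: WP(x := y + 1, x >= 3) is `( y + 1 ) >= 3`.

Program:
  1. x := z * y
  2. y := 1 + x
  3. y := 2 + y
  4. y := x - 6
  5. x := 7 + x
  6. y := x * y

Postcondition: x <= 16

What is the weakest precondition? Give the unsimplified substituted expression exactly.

Answer: ( 7 + ( z * y ) ) <= 16

Derivation:
post: x <= 16
stmt 6: y := x * y  -- replace 0 occurrence(s) of y with (x * y)
  => x <= 16
stmt 5: x := 7 + x  -- replace 1 occurrence(s) of x with (7 + x)
  => ( 7 + x ) <= 16
stmt 4: y := x - 6  -- replace 0 occurrence(s) of y with (x - 6)
  => ( 7 + x ) <= 16
stmt 3: y := 2 + y  -- replace 0 occurrence(s) of y with (2 + y)
  => ( 7 + x ) <= 16
stmt 2: y := 1 + x  -- replace 0 occurrence(s) of y with (1 + x)
  => ( 7 + x ) <= 16
stmt 1: x := z * y  -- replace 1 occurrence(s) of x with (z * y)
  => ( 7 + ( z * y ) ) <= 16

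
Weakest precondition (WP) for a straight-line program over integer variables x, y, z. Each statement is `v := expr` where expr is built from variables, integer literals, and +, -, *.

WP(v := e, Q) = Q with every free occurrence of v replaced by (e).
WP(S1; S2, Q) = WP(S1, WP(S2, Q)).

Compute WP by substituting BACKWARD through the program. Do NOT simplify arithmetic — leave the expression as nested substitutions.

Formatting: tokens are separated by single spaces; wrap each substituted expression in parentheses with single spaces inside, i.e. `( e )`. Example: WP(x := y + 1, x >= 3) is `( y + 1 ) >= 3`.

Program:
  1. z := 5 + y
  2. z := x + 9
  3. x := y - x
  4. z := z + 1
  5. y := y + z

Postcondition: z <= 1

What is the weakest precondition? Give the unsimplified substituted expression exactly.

post: z <= 1
stmt 5: y := y + z  -- replace 0 occurrence(s) of y with (y + z)
  => z <= 1
stmt 4: z := z + 1  -- replace 1 occurrence(s) of z with (z + 1)
  => ( z + 1 ) <= 1
stmt 3: x := y - x  -- replace 0 occurrence(s) of x with (y - x)
  => ( z + 1 ) <= 1
stmt 2: z := x + 9  -- replace 1 occurrence(s) of z with (x + 9)
  => ( ( x + 9 ) + 1 ) <= 1
stmt 1: z := 5 + y  -- replace 0 occurrence(s) of z with (5 + y)
  => ( ( x + 9 ) + 1 ) <= 1

Answer: ( ( x + 9 ) + 1 ) <= 1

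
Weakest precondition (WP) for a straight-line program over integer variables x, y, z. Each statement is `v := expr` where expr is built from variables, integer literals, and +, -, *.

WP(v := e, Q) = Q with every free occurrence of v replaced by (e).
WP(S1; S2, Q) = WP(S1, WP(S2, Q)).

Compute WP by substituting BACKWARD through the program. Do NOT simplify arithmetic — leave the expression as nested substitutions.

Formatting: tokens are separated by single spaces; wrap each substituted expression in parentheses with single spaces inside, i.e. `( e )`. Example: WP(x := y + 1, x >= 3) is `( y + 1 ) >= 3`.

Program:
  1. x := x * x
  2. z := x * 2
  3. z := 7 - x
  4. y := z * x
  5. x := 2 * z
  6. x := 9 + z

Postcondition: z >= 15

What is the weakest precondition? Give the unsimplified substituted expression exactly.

post: z >= 15
stmt 6: x := 9 + z  -- replace 0 occurrence(s) of x with (9 + z)
  => z >= 15
stmt 5: x := 2 * z  -- replace 0 occurrence(s) of x with (2 * z)
  => z >= 15
stmt 4: y := z * x  -- replace 0 occurrence(s) of y with (z * x)
  => z >= 15
stmt 3: z := 7 - x  -- replace 1 occurrence(s) of z with (7 - x)
  => ( 7 - x ) >= 15
stmt 2: z := x * 2  -- replace 0 occurrence(s) of z with (x * 2)
  => ( 7 - x ) >= 15
stmt 1: x := x * x  -- replace 1 occurrence(s) of x with (x * x)
  => ( 7 - ( x * x ) ) >= 15

Answer: ( 7 - ( x * x ) ) >= 15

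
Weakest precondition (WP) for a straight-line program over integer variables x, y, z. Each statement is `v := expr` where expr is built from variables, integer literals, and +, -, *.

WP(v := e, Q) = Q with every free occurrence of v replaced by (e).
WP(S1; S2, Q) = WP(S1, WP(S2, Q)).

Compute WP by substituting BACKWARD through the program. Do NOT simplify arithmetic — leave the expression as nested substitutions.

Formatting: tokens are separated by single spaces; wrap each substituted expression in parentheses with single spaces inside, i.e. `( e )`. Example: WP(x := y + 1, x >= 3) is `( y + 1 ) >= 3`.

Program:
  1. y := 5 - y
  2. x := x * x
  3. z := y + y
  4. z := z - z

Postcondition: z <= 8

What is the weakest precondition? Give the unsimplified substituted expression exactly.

Answer: ( ( ( 5 - y ) + ( 5 - y ) ) - ( ( 5 - y ) + ( 5 - y ) ) ) <= 8

Derivation:
post: z <= 8
stmt 4: z := z - z  -- replace 1 occurrence(s) of z with (z - z)
  => ( z - z ) <= 8
stmt 3: z := y + y  -- replace 2 occurrence(s) of z with (y + y)
  => ( ( y + y ) - ( y + y ) ) <= 8
stmt 2: x := x * x  -- replace 0 occurrence(s) of x with (x * x)
  => ( ( y + y ) - ( y + y ) ) <= 8
stmt 1: y := 5 - y  -- replace 4 occurrence(s) of y with (5 - y)
  => ( ( ( 5 - y ) + ( 5 - y ) ) - ( ( 5 - y ) + ( 5 - y ) ) ) <= 8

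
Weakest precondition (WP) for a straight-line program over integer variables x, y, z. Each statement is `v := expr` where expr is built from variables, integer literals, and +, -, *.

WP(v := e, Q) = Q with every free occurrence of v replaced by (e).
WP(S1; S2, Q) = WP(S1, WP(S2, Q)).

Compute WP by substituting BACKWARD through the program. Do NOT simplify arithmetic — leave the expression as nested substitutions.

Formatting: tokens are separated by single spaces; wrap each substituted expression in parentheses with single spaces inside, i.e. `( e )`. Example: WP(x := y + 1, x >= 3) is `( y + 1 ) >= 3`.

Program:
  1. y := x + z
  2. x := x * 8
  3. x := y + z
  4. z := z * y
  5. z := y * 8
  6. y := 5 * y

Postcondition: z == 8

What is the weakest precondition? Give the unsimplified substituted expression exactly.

post: z == 8
stmt 6: y := 5 * y  -- replace 0 occurrence(s) of y with (5 * y)
  => z == 8
stmt 5: z := y * 8  -- replace 1 occurrence(s) of z with (y * 8)
  => ( y * 8 ) == 8
stmt 4: z := z * y  -- replace 0 occurrence(s) of z with (z * y)
  => ( y * 8 ) == 8
stmt 3: x := y + z  -- replace 0 occurrence(s) of x with (y + z)
  => ( y * 8 ) == 8
stmt 2: x := x * 8  -- replace 0 occurrence(s) of x with (x * 8)
  => ( y * 8 ) == 8
stmt 1: y := x + z  -- replace 1 occurrence(s) of y with (x + z)
  => ( ( x + z ) * 8 ) == 8

Answer: ( ( x + z ) * 8 ) == 8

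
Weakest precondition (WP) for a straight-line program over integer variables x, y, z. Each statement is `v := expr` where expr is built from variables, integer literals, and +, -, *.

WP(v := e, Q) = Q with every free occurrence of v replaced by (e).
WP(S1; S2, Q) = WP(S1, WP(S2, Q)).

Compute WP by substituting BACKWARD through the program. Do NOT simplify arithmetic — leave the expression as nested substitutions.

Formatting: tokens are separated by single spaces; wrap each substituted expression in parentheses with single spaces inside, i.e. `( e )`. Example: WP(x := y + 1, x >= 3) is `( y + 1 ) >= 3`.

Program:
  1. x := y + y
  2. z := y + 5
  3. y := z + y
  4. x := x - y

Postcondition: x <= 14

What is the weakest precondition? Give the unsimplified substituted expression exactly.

post: x <= 14
stmt 4: x := x - y  -- replace 1 occurrence(s) of x with (x - y)
  => ( x - y ) <= 14
stmt 3: y := z + y  -- replace 1 occurrence(s) of y with (z + y)
  => ( x - ( z + y ) ) <= 14
stmt 2: z := y + 5  -- replace 1 occurrence(s) of z with (y + 5)
  => ( x - ( ( y + 5 ) + y ) ) <= 14
stmt 1: x := y + y  -- replace 1 occurrence(s) of x with (y + y)
  => ( ( y + y ) - ( ( y + 5 ) + y ) ) <= 14

Answer: ( ( y + y ) - ( ( y + 5 ) + y ) ) <= 14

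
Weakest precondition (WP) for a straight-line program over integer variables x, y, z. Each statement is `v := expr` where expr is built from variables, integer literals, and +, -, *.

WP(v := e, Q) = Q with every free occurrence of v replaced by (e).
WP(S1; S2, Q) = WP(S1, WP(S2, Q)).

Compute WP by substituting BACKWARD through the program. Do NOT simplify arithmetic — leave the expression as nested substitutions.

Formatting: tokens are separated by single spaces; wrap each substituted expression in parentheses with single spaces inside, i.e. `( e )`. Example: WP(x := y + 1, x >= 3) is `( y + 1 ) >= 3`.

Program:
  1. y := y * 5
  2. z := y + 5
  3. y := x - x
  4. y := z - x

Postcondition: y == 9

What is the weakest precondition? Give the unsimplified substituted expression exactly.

Answer: ( ( ( y * 5 ) + 5 ) - x ) == 9

Derivation:
post: y == 9
stmt 4: y := z - x  -- replace 1 occurrence(s) of y with (z - x)
  => ( z - x ) == 9
stmt 3: y := x - x  -- replace 0 occurrence(s) of y with (x - x)
  => ( z - x ) == 9
stmt 2: z := y + 5  -- replace 1 occurrence(s) of z with (y + 5)
  => ( ( y + 5 ) - x ) == 9
stmt 1: y := y * 5  -- replace 1 occurrence(s) of y with (y * 5)
  => ( ( ( y * 5 ) + 5 ) - x ) == 9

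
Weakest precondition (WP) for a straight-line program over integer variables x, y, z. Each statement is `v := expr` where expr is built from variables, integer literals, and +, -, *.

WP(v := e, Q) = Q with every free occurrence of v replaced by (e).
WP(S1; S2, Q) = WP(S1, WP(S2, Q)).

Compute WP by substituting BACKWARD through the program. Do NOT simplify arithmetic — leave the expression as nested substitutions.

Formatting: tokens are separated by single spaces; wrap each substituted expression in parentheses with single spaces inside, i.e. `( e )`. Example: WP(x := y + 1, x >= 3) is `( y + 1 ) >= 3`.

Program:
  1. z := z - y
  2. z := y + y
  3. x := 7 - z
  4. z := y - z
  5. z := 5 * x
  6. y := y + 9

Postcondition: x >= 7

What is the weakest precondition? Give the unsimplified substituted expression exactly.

Answer: ( 7 - ( y + y ) ) >= 7

Derivation:
post: x >= 7
stmt 6: y := y + 9  -- replace 0 occurrence(s) of y with (y + 9)
  => x >= 7
stmt 5: z := 5 * x  -- replace 0 occurrence(s) of z with (5 * x)
  => x >= 7
stmt 4: z := y - z  -- replace 0 occurrence(s) of z with (y - z)
  => x >= 7
stmt 3: x := 7 - z  -- replace 1 occurrence(s) of x with (7 - z)
  => ( 7 - z ) >= 7
stmt 2: z := y + y  -- replace 1 occurrence(s) of z with (y + y)
  => ( 7 - ( y + y ) ) >= 7
stmt 1: z := z - y  -- replace 0 occurrence(s) of z with (z - y)
  => ( 7 - ( y + y ) ) >= 7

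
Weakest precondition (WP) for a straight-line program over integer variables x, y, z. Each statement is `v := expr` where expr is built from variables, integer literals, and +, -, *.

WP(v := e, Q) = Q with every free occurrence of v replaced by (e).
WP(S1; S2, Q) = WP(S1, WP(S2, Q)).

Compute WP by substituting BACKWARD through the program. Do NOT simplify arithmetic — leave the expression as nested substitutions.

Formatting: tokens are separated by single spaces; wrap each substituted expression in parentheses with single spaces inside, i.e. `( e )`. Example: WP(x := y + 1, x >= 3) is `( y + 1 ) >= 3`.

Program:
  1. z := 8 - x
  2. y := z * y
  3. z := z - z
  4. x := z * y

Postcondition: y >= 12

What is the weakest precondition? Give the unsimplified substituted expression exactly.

Answer: ( ( 8 - x ) * y ) >= 12

Derivation:
post: y >= 12
stmt 4: x := z * y  -- replace 0 occurrence(s) of x with (z * y)
  => y >= 12
stmt 3: z := z - z  -- replace 0 occurrence(s) of z with (z - z)
  => y >= 12
stmt 2: y := z * y  -- replace 1 occurrence(s) of y with (z * y)
  => ( z * y ) >= 12
stmt 1: z := 8 - x  -- replace 1 occurrence(s) of z with (8 - x)
  => ( ( 8 - x ) * y ) >= 12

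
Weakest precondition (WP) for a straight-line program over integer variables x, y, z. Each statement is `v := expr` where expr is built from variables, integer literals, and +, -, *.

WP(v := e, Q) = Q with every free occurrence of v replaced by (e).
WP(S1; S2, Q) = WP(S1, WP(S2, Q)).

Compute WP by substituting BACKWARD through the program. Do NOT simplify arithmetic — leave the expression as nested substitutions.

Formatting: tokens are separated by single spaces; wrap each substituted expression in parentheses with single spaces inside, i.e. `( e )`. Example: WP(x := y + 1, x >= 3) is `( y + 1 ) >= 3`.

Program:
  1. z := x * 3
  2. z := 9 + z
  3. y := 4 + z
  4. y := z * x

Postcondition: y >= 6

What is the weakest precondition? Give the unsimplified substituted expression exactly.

post: y >= 6
stmt 4: y := z * x  -- replace 1 occurrence(s) of y with (z * x)
  => ( z * x ) >= 6
stmt 3: y := 4 + z  -- replace 0 occurrence(s) of y with (4 + z)
  => ( z * x ) >= 6
stmt 2: z := 9 + z  -- replace 1 occurrence(s) of z with (9 + z)
  => ( ( 9 + z ) * x ) >= 6
stmt 1: z := x * 3  -- replace 1 occurrence(s) of z with (x * 3)
  => ( ( 9 + ( x * 3 ) ) * x ) >= 6

Answer: ( ( 9 + ( x * 3 ) ) * x ) >= 6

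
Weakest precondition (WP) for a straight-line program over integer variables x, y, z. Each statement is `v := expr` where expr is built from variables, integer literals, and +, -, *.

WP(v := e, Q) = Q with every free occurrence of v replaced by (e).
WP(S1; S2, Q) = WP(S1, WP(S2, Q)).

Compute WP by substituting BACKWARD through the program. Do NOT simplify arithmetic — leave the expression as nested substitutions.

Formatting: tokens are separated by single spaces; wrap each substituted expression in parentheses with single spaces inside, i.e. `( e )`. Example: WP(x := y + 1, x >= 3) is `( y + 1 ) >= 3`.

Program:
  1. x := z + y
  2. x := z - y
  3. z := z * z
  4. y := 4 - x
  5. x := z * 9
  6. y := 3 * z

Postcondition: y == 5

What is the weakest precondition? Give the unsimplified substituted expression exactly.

Answer: ( 3 * ( z * z ) ) == 5

Derivation:
post: y == 5
stmt 6: y := 3 * z  -- replace 1 occurrence(s) of y with (3 * z)
  => ( 3 * z ) == 5
stmt 5: x := z * 9  -- replace 0 occurrence(s) of x with (z * 9)
  => ( 3 * z ) == 5
stmt 4: y := 4 - x  -- replace 0 occurrence(s) of y with (4 - x)
  => ( 3 * z ) == 5
stmt 3: z := z * z  -- replace 1 occurrence(s) of z with (z * z)
  => ( 3 * ( z * z ) ) == 5
stmt 2: x := z - y  -- replace 0 occurrence(s) of x with (z - y)
  => ( 3 * ( z * z ) ) == 5
stmt 1: x := z + y  -- replace 0 occurrence(s) of x with (z + y)
  => ( 3 * ( z * z ) ) == 5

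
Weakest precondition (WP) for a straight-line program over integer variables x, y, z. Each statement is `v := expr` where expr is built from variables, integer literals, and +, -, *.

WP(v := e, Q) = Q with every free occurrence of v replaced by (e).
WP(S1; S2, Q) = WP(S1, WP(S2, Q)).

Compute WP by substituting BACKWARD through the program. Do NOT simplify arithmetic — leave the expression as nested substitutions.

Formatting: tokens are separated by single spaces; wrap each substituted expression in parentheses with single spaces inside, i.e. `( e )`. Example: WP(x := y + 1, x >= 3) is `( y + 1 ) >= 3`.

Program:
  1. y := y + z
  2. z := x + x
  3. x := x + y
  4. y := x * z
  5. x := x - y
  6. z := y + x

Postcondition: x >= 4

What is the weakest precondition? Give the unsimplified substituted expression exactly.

post: x >= 4
stmt 6: z := y + x  -- replace 0 occurrence(s) of z with (y + x)
  => x >= 4
stmt 5: x := x - y  -- replace 1 occurrence(s) of x with (x - y)
  => ( x - y ) >= 4
stmt 4: y := x * z  -- replace 1 occurrence(s) of y with (x * z)
  => ( x - ( x * z ) ) >= 4
stmt 3: x := x + y  -- replace 2 occurrence(s) of x with (x + y)
  => ( ( x + y ) - ( ( x + y ) * z ) ) >= 4
stmt 2: z := x + x  -- replace 1 occurrence(s) of z with (x + x)
  => ( ( x + y ) - ( ( x + y ) * ( x + x ) ) ) >= 4
stmt 1: y := y + z  -- replace 2 occurrence(s) of y with (y + z)
  => ( ( x + ( y + z ) ) - ( ( x + ( y + z ) ) * ( x + x ) ) ) >= 4

Answer: ( ( x + ( y + z ) ) - ( ( x + ( y + z ) ) * ( x + x ) ) ) >= 4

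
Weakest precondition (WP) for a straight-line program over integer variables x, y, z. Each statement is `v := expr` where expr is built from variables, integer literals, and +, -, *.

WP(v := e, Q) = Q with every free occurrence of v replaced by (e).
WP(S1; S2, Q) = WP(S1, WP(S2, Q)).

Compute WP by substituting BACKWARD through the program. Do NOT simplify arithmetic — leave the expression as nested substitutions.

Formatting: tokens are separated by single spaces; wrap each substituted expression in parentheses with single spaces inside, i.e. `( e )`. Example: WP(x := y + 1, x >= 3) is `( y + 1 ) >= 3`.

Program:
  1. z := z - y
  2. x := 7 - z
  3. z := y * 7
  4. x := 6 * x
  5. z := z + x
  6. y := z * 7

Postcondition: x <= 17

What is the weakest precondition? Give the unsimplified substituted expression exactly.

post: x <= 17
stmt 6: y := z * 7  -- replace 0 occurrence(s) of y with (z * 7)
  => x <= 17
stmt 5: z := z + x  -- replace 0 occurrence(s) of z with (z + x)
  => x <= 17
stmt 4: x := 6 * x  -- replace 1 occurrence(s) of x with (6 * x)
  => ( 6 * x ) <= 17
stmt 3: z := y * 7  -- replace 0 occurrence(s) of z with (y * 7)
  => ( 6 * x ) <= 17
stmt 2: x := 7 - z  -- replace 1 occurrence(s) of x with (7 - z)
  => ( 6 * ( 7 - z ) ) <= 17
stmt 1: z := z - y  -- replace 1 occurrence(s) of z with (z - y)
  => ( 6 * ( 7 - ( z - y ) ) ) <= 17

Answer: ( 6 * ( 7 - ( z - y ) ) ) <= 17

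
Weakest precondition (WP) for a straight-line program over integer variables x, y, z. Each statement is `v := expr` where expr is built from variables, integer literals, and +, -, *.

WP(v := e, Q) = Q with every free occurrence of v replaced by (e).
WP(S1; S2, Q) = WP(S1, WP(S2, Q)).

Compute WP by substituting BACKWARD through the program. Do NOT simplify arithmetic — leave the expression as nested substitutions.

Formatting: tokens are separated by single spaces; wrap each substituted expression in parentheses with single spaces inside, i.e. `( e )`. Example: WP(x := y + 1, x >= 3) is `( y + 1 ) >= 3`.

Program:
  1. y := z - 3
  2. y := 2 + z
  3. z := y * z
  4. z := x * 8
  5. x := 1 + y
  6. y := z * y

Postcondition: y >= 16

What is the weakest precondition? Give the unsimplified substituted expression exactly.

post: y >= 16
stmt 6: y := z * y  -- replace 1 occurrence(s) of y with (z * y)
  => ( z * y ) >= 16
stmt 5: x := 1 + y  -- replace 0 occurrence(s) of x with (1 + y)
  => ( z * y ) >= 16
stmt 4: z := x * 8  -- replace 1 occurrence(s) of z with (x * 8)
  => ( ( x * 8 ) * y ) >= 16
stmt 3: z := y * z  -- replace 0 occurrence(s) of z with (y * z)
  => ( ( x * 8 ) * y ) >= 16
stmt 2: y := 2 + z  -- replace 1 occurrence(s) of y with (2 + z)
  => ( ( x * 8 ) * ( 2 + z ) ) >= 16
stmt 1: y := z - 3  -- replace 0 occurrence(s) of y with (z - 3)
  => ( ( x * 8 ) * ( 2 + z ) ) >= 16

Answer: ( ( x * 8 ) * ( 2 + z ) ) >= 16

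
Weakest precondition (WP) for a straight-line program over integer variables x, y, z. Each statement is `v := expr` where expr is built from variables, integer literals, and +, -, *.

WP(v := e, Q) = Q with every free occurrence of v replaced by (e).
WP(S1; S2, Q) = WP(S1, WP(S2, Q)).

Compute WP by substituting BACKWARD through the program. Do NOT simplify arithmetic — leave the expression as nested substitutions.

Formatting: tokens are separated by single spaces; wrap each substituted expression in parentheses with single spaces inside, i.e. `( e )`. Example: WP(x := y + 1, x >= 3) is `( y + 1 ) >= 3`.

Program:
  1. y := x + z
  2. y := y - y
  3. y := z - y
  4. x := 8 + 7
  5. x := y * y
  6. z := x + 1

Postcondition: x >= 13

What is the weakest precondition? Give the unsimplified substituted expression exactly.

post: x >= 13
stmt 6: z := x + 1  -- replace 0 occurrence(s) of z with (x + 1)
  => x >= 13
stmt 5: x := y * y  -- replace 1 occurrence(s) of x with (y * y)
  => ( y * y ) >= 13
stmt 4: x := 8 + 7  -- replace 0 occurrence(s) of x with (8 + 7)
  => ( y * y ) >= 13
stmt 3: y := z - y  -- replace 2 occurrence(s) of y with (z - y)
  => ( ( z - y ) * ( z - y ) ) >= 13
stmt 2: y := y - y  -- replace 2 occurrence(s) of y with (y - y)
  => ( ( z - ( y - y ) ) * ( z - ( y - y ) ) ) >= 13
stmt 1: y := x + z  -- replace 4 occurrence(s) of y with (x + z)
  => ( ( z - ( ( x + z ) - ( x + z ) ) ) * ( z - ( ( x + z ) - ( x + z ) ) ) ) >= 13

Answer: ( ( z - ( ( x + z ) - ( x + z ) ) ) * ( z - ( ( x + z ) - ( x + z ) ) ) ) >= 13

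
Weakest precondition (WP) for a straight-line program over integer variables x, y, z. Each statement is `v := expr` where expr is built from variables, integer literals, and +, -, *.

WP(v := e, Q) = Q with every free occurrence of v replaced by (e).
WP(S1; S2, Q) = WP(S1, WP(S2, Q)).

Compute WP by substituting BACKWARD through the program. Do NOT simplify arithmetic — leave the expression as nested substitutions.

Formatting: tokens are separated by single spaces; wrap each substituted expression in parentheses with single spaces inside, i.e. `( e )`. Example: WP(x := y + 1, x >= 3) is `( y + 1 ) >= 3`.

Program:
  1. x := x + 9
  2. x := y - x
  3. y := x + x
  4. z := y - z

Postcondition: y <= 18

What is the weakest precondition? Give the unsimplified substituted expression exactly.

Answer: ( ( y - ( x + 9 ) ) + ( y - ( x + 9 ) ) ) <= 18

Derivation:
post: y <= 18
stmt 4: z := y - z  -- replace 0 occurrence(s) of z with (y - z)
  => y <= 18
stmt 3: y := x + x  -- replace 1 occurrence(s) of y with (x + x)
  => ( x + x ) <= 18
stmt 2: x := y - x  -- replace 2 occurrence(s) of x with (y - x)
  => ( ( y - x ) + ( y - x ) ) <= 18
stmt 1: x := x + 9  -- replace 2 occurrence(s) of x with (x + 9)
  => ( ( y - ( x + 9 ) ) + ( y - ( x + 9 ) ) ) <= 18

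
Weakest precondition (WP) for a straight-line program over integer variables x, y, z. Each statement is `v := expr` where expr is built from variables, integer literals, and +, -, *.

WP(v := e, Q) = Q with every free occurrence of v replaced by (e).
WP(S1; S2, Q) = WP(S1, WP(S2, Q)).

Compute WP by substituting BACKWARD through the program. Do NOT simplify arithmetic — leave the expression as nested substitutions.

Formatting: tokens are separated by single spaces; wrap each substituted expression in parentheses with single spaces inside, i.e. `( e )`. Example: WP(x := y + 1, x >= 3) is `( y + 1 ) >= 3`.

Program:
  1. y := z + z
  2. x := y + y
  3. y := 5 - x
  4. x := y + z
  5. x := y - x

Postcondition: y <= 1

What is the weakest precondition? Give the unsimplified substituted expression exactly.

post: y <= 1
stmt 5: x := y - x  -- replace 0 occurrence(s) of x with (y - x)
  => y <= 1
stmt 4: x := y + z  -- replace 0 occurrence(s) of x with (y + z)
  => y <= 1
stmt 3: y := 5 - x  -- replace 1 occurrence(s) of y with (5 - x)
  => ( 5 - x ) <= 1
stmt 2: x := y + y  -- replace 1 occurrence(s) of x with (y + y)
  => ( 5 - ( y + y ) ) <= 1
stmt 1: y := z + z  -- replace 2 occurrence(s) of y with (z + z)
  => ( 5 - ( ( z + z ) + ( z + z ) ) ) <= 1

Answer: ( 5 - ( ( z + z ) + ( z + z ) ) ) <= 1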